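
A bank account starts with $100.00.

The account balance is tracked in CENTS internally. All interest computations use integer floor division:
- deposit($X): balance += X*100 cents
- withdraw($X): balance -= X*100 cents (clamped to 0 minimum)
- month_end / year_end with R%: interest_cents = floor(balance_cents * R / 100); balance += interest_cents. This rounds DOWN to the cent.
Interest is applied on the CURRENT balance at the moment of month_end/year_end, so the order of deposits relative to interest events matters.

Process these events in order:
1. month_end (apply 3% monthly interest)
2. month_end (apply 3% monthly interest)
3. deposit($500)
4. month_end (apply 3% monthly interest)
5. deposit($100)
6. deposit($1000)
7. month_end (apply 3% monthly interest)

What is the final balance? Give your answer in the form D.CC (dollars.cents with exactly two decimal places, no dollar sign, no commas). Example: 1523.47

Answer: 1775.99

Derivation:
After 1 (month_end (apply 3% monthly interest)): balance=$103.00 total_interest=$3.00
After 2 (month_end (apply 3% monthly interest)): balance=$106.09 total_interest=$6.09
After 3 (deposit($500)): balance=$606.09 total_interest=$6.09
After 4 (month_end (apply 3% monthly interest)): balance=$624.27 total_interest=$24.27
After 5 (deposit($100)): balance=$724.27 total_interest=$24.27
After 6 (deposit($1000)): balance=$1724.27 total_interest=$24.27
After 7 (month_end (apply 3% monthly interest)): balance=$1775.99 total_interest=$75.99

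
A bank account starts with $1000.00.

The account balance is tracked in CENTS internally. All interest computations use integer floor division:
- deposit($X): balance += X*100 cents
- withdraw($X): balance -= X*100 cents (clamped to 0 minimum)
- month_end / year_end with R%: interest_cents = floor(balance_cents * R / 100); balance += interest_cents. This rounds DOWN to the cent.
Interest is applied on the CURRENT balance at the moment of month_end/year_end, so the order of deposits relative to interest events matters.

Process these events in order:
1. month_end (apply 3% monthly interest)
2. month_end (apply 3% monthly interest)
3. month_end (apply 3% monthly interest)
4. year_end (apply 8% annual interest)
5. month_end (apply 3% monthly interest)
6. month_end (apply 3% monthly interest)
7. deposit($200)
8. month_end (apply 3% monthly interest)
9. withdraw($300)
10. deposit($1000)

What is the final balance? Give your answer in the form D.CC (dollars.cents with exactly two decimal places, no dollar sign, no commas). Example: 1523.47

After 1 (month_end (apply 3% monthly interest)): balance=$1030.00 total_interest=$30.00
After 2 (month_end (apply 3% monthly interest)): balance=$1060.90 total_interest=$60.90
After 3 (month_end (apply 3% monthly interest)): balance=$1092.72 total_interest=$92.72
After 4 (year_end (apply 8% annual interest)): balance=$1180.13 total_interest=$180.13
After 5 (month_end (apply 3% monthly interest)): balance=$1215.53 total_interest=$215.53
After 6 (month_end (apply 3% monthly interest)): balance=$1251.99 total_interest=$251.99
After 7 (deposit($200)): balance=$1451.99 total_interest=$251.99
After 8 (month_end (apply 3% monthly interest)): balance=$1495.54 total_interest=$295.54
After 9 (withdraw($300)): balance=$1195.54 total_interest=$295.54
After 10 (deposit($1000)): balance=$2195.54 total_interest=$295.54

Answer: 2195.54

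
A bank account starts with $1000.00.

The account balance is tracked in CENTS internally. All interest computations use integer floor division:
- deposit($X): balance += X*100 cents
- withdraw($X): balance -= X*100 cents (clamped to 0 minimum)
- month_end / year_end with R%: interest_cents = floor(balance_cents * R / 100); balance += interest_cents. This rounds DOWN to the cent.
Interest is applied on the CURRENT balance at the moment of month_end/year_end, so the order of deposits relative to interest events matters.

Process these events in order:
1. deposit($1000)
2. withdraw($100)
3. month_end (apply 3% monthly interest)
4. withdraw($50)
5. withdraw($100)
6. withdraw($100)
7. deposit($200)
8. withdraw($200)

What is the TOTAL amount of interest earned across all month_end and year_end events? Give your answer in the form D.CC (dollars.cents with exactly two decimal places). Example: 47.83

After 1 (deposit($1000)): balance=$2000.00 total_interest=$0.00
After 2 (withdraw($100)): balance=$1900.00 total_interest=$0.00
After 3 (month_end (apply 3% monthly interest)): balance=$1957.00 total_interest=$57.00
After 4 (withdraw($50)): balance=$1907.00 total_interest=$57.00
After 5 (withdraw($100)): balance=$1807.00 total_interest=$57.00
After 6 (withdraw($100)): balance=$1707.00 total_interest=$57.00
After 7 (deposit($200)): balance=$1907.00 total_interest=$57.00
After 8 (withdraw($200)): balance=$1707.00 total_interest=$57.00

Answer: 57.00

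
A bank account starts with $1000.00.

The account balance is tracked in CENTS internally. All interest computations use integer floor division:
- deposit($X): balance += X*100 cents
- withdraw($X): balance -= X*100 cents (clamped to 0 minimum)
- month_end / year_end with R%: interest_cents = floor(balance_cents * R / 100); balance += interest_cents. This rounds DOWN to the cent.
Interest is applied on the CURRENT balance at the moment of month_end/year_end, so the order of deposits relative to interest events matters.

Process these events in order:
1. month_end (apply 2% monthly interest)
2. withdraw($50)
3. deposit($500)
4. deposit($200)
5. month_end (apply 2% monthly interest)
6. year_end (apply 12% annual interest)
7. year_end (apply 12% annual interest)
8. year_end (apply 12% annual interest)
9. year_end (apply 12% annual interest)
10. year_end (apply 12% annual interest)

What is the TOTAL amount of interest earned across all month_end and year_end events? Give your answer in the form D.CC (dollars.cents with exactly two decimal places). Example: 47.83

After 1 (month_end (apply 2% monthly interest)): balance=$1020.00 total_interest=$20.00
After 2 (withdraw($50)): balance=$970.00 total_interest=$20.00
After 3 (deposit($500)): balance=$1470.00 total_interest=$20.00
After 4 (deposit($200)): balance=$1670.00 total_interest=$20.00
After 5 (month_end (apply 2% monthly interest)): balance=$1703.40 total_interest=$53.40
After 6 (year_end (apply 12% annual interest)): balance=$1907.80 total_interest=$257.80
After 7 (year_end (apply 12% annual interest)): balance=$2136.73 total_interest=$486.73
After 8 (year_end (apply 12% annual interest)): balance=$2393.13 total_interest=$743.13
After 9 (year_end (apply 12% annual interest)): balance=$2680.30 total_interest=$1030.30
After 10 (year_end (apply 12% annual interest)): balance=$3001.93 total_interest=$1351.93

Answer: 1351.93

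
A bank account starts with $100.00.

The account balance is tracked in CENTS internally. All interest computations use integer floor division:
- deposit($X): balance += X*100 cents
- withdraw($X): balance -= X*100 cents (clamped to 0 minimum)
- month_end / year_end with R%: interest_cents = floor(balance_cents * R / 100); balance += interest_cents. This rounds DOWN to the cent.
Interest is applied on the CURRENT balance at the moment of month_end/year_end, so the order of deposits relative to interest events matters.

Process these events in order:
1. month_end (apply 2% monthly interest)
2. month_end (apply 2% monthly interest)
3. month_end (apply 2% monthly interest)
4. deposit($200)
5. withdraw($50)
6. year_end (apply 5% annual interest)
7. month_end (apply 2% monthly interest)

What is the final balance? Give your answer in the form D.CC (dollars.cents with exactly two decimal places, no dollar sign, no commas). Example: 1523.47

Answer: 274.29

Derivation:
After 1 (month_end (apply 2% monthly interest)): balance=$102.00 total_interest=$2.00
After 2 (month_end (apply 2% monthly interest)): balance=$104.04 total_interest=$4.04
After 3 (month_end (apply 2% monthly interest)): balance=$106.12 total_interest=$6.12
After 4 (deposit($200)): balance=$306.12 total_interest=$6.12
After 5 (withdraw($50)): balance=$256.12 total_interest=$6.12
After 6 (year_end (apply 5% annual interest)): balance=$268.92 total_interest=$18.92
After 7 (month_end (apply 2% monthly interest)): balance=$274.29 total_interest=$24.29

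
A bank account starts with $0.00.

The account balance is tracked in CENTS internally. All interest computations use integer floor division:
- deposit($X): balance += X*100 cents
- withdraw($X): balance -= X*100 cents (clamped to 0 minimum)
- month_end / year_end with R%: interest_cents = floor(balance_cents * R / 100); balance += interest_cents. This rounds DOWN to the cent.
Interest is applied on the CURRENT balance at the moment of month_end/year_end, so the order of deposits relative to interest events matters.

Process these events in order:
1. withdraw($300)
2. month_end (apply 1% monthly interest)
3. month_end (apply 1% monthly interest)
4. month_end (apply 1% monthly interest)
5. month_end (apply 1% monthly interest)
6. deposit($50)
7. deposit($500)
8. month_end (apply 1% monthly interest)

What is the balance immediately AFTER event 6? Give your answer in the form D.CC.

Answer: 50.00

Derivation:
After 1 (withdraw($300)): balance=$0.00 total_interest=$0.00
After 2 (month_end (apply 1% monthly interest)): balance=$0.00 total_interest=$0.00
After 3 (month_end (apply 1% monthly interest)): balance=$0.00 total_interest=$0.00
After 4 (month_end (apply 1% monthly interest)): balance=$0.00 total_interest=$0.00
After 5 (month_end (apply 1% monthly interest)): balance=$0.00 total_interest=$0.00
After 6 (deposit($50)): balance=$50.00 total_interest=$0.00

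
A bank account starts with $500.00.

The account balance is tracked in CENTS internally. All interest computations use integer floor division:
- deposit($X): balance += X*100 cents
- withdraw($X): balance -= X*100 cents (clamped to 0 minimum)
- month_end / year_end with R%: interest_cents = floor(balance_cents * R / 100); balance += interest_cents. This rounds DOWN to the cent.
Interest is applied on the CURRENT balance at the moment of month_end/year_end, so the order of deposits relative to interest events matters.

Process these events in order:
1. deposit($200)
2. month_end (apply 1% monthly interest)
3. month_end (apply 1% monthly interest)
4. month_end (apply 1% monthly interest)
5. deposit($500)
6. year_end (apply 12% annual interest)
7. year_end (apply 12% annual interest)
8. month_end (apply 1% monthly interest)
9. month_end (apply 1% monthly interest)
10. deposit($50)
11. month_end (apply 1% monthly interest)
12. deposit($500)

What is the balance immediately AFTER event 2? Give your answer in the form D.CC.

After 1 (deposit($200)): balance=$700.00 total_interest=$0.00
After 2 (month_end (apply 1% monthly interest)): balance=$707.00 total_interest=$7.00

Answer: 707.00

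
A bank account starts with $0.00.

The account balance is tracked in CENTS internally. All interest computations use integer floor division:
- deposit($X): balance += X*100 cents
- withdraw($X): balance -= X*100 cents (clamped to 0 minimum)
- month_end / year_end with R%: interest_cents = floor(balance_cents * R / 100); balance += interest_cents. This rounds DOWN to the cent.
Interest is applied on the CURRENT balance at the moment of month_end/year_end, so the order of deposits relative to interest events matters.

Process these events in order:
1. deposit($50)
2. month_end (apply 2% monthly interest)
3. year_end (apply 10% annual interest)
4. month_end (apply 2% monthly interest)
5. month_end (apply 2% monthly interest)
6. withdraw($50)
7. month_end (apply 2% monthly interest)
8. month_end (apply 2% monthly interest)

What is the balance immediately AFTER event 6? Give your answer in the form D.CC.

After 1 (deposit($50)): balance=$50.00 total_interest=$0.00
After 2 (month_end (apply 2% monthly interest)): balance=$51.00 total_interest=$1.00
After 3 (year_end (apply 10% annual interest)): balance=$56.10 total_interest=$6.10
After 4 (month_end (apply 2% monthly interest)): balance=$57.22 total_interest=$7.22
After 5 (month_end (apply 2% monthly interest)): balance=$58.36 total_interest=$8.36
After 6 (withdraw($50)): balance=$8.36 total_interest=$8.36

Answer: 8.36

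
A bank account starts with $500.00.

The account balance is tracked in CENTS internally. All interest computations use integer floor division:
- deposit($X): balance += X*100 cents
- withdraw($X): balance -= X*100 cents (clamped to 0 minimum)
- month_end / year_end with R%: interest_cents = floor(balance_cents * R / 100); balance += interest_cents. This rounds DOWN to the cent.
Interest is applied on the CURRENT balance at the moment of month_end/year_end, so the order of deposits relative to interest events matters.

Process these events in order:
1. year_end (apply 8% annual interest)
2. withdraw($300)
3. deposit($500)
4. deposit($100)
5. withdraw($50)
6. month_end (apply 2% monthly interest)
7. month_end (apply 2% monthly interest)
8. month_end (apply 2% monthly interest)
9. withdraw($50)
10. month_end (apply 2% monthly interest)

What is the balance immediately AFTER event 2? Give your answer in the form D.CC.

Answer: 240.00

Derivation:
After 1 (year_end (apply 8% annual interest)): balance=$540.00 total_interest=$40.00
After 2 (withdraw($300)): balance=$240.00 total_interest=$40.00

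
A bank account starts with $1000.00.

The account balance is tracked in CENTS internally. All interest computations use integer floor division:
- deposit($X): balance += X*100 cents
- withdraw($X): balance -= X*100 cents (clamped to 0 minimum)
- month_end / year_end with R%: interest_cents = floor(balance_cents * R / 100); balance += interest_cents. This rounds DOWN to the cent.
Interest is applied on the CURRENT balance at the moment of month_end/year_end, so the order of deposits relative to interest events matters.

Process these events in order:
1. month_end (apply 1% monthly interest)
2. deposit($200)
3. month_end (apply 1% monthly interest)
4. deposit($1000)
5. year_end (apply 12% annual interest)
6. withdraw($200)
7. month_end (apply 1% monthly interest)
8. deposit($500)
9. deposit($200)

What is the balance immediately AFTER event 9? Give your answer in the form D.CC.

After 1 (month_end (apply 1% monthly interest)): balance=$1010.00 total_interest=$10.00
After 2 (deposit($200)): balance=$1210.00 total_interest=$10.00
After 3 (month_end (apply 1% monthly interest)): balance=$1222.10 total_interest=$22.10
After 4 (deposit($1000)): balance=$2222.10 total_interest=$22.10
After 5 (year_end (apply 12% annual interest)): balance=$2488.75 total_interest=$288.75
After 6 (withdraw($200)): balance=$2288.75 total_interest=$288.75
After 7 (month_end (apply 1% monthly interest)): balance=$2311.63 total_interest=$311.63
After 8 (deposit($500)): balance=$2811.63 total_interest=$311.63
After 9 (deposit($200)): balance=$3011.63 total_interest=$311.63

Answer: 3011.63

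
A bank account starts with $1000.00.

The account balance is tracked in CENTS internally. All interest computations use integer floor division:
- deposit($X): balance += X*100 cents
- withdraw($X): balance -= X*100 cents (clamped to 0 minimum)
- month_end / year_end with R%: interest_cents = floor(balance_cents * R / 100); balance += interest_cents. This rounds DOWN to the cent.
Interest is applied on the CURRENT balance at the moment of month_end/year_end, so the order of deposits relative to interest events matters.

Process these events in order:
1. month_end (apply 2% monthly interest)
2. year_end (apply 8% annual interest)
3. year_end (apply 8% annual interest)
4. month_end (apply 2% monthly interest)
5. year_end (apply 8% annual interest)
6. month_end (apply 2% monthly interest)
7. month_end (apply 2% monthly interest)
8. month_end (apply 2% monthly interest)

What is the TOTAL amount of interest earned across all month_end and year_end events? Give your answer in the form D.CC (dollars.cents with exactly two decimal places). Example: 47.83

Answer: 390.80

Derivation:
After 1 (month_end (apply 2% monthly interest)): balance=$1020.00 total_interest=$20.00
After 2 (year_end (apply 8% annual interest)): balance=$1101.60 total_interest=$101.60
After 3 (year_end (apply 8% annual interest)): balance=$1189.72 total_interest=$189.72
After 4 (month_end (apply 2% monthly interest)): balance=$1213.51 total_interest=$213.51
After 5 (year_end (apply 8% annual interest)): balance=$1310.59 total_interest=$310.59
After 6 (month_end (apply 2% monthly interest)): balance=$1336.80 total_interest=$336.80
After 7 (month_end (apply 2% monthly interest)): balance=$1363.53 total_interest=$363.53
After 8 (month_end (apply 2% monthly interest)): balance=$1390.80 total_interest=$390.80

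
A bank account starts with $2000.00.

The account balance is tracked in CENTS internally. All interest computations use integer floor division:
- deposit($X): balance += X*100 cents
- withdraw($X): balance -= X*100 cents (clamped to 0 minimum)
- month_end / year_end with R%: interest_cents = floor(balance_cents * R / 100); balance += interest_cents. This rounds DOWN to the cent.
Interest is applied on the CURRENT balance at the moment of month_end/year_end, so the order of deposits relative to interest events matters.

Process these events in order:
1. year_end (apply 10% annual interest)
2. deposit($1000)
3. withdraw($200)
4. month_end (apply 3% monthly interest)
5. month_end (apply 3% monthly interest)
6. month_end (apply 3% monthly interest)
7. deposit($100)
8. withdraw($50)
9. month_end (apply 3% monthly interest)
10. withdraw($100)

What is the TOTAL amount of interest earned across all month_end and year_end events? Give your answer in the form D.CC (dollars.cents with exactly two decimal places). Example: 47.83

After 1 (year_end (apply 10% annual interest)): balance=$2200.00 total_interest=$200.00
After 2 (deposit($1000)): balance=$3200.00 total_interest=$200.00
After 3 (withdraw($200)): balance=$3000.00 total_interest=$200.00
After 4 (month_end (apply 3% monthly interest)): balance=$3090.00 total_interest=$290.00
After 5 (month_end (apply 3% monthly interest)): balance=$3182.70 total_interest=$382.70
After 6 (month_end (apply 3% monthly interest)): balance=$3278.18 total_interest=$478.18
After 7 (deposit($100)): balance=$3378.18 total_interest=$478.18
After 8 (withdraw($50)): balance=$3328.18 total_interest=$478.18
After 9 (month_end (apply 3% monthly interest)): balance=$3428.02 total_interest=$578.02
After 10 (withdraw($100)): balance=$3328.02 total_interest=$578.02

Answer: 578.02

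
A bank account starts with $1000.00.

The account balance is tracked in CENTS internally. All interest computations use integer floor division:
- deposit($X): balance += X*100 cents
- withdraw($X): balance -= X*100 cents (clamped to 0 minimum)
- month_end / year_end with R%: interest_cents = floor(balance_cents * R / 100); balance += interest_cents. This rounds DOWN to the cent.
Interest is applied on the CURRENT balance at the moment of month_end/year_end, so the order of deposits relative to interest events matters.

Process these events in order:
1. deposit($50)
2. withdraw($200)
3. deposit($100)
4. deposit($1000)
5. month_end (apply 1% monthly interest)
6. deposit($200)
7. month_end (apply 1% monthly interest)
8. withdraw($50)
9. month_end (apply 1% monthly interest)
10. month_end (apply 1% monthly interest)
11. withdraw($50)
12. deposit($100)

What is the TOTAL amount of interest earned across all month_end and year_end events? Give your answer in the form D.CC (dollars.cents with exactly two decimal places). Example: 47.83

Answer: 84.22

Derivation:
After 1 (deposit($50)): balance=$1050.00 total_interest=$0.00
After 2 (withdraw($200)): balance=$850.00 total_interest=$0.00
After 3 (deposit($100)): balance=$950.00 total_interest=$0.00
After 4 (deposit($1000)): balance=$1950.00 total_interest=$0.00
After 5 (month_end (apply 1% monthly interest)): balance=$1969.50 total_interest=$19.50
After 6 (deposit($200)): balance=$2169.50 total_interest=$19.50
After 7 (month_end (apply 1% monthly interest)): balance=$2191.19 total_interest=$41.19
After 8 (withdraw($50)): balance=$2141.19 total_interest=$41.19
After 9 (month_end (apply 1% monthly interest)): balance=$2162.60 total_interest=$62.60
After 10 (month_end (apply 1% monthly interest)): balance=$2184.22 total_interest=$84.22
After 11 (withdraw($50)): balance=$2134.22 total_interest=$84.22
After 12 (deposit($100)): balance=$2234.22 total_interest=$84.22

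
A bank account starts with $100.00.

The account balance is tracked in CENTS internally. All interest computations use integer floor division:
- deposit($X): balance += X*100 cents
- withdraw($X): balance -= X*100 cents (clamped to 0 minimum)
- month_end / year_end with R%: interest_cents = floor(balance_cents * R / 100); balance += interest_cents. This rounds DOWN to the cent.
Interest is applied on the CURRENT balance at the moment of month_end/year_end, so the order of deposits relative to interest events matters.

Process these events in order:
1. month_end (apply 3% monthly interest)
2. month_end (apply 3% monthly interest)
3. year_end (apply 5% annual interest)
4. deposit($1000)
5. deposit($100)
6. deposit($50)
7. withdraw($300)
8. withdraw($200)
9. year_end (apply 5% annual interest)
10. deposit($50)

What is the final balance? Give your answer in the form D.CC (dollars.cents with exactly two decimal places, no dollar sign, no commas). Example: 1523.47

After 1 (month_end (apply 3% monthly interest)): balance=$103.00 total_interest=$3.00
After 2 (month_end (apply 3% monthly interest)): balance=$106.09 total_interest=$6.09
After 3 (year_end (apply 5% annual interest)): balance=$111.39 total_interest=$11.39
After 4 (deposit($1000)): balance=$1111.39 total_interest=$11.39
After 5 (deposit($100)): balance=$1211.39 total_interest=$11.39
After 6 (deposit($50)): balance=$1261.39 total_interest=$11.39
After 7 (withdraw($300)): balance=$961.39 total_interest=$11.39
After 8 (withdraw($200)): balance=$761.39 total_interest=$11.39
After 9 (year_end (apply 5% annual interest)): balance=$799.45 total_interest=$49.45
After 10 (deposit($50)): balance=$849.45 total_interest=$49.45

Answer: 849.45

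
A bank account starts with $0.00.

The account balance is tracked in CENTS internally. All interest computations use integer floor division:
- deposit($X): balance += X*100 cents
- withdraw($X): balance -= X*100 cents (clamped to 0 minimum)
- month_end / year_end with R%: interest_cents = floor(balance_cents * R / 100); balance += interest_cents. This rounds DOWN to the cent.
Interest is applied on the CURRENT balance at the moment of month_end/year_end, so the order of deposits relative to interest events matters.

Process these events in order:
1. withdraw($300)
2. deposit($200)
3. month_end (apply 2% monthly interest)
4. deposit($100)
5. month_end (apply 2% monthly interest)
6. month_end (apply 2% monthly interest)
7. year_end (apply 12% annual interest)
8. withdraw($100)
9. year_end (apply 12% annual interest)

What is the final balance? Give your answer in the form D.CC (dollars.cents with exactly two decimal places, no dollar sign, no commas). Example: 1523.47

Answer: 284.73

Derivation:
After 1 (withdraw($300)): balance=$0.00 total_interest=$0.00
After 2 (deposit($200)): balance=$200.00 total_interest=$0.00
After 3 (month_end (apply 2% monthly interest)): balance=$204.00 total_interest=$4.00
After 4 (deposit($100)): balance=$304.00 total_interest=$4.00
After 5 (month_end (apply 2% monthly interest)): balance=$310.08 total_interest=$10.08
After 6 (month_end (apply 2% monthly interest)): balance=$316.28 total_interest=$16.28
After 7 (year_end (apply 12% annual interest)): balance=$354.23 total_interest=$54.23
After 8 (withdraw($100)): balance=$254.23 total_interest=$54.23
After 9 (year_end (apply 12% annual interest)): balance=$284.73 total_interest=$84.73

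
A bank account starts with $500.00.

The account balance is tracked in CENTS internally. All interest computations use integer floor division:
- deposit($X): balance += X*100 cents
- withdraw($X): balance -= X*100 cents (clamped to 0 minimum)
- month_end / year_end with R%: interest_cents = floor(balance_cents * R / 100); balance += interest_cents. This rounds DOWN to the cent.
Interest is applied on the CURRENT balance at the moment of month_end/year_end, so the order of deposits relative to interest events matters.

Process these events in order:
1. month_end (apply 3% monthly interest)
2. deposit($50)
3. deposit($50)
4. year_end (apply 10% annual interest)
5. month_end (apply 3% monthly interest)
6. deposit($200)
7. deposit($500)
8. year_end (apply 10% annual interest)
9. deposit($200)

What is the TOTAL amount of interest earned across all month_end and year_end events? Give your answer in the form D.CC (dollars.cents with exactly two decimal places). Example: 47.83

Answer: 236.46

Derivation:
After 1 (month_end (apply 3% monthly interest)): balance=$515.00 total_interest=$15.00
After 2 (deposit($50)): balance=$565.00 total_interest=$15.00
After 3 (deposit($50)): balance=$615.00 total_interest=$15.00
After 4 (year_end (apply 10% annual interest)): balance=$676.50 total_interest=$76.50
After 5 (month_end (apply 3% monthly interest)): balance=$696.79 total_interest=$96.79
After 6 (deposit($200)): balance=$896.79 total_interest=$96.79
After 7 (deposit($500)): balance=$1396.79 total_interest=$96.79
After 8 (year_end (apply 10% annual interest)): balance=$1536.46 total_interest=$236.46
After 9 (deposit($200)): balance=$1736.46 total_interest=$236.46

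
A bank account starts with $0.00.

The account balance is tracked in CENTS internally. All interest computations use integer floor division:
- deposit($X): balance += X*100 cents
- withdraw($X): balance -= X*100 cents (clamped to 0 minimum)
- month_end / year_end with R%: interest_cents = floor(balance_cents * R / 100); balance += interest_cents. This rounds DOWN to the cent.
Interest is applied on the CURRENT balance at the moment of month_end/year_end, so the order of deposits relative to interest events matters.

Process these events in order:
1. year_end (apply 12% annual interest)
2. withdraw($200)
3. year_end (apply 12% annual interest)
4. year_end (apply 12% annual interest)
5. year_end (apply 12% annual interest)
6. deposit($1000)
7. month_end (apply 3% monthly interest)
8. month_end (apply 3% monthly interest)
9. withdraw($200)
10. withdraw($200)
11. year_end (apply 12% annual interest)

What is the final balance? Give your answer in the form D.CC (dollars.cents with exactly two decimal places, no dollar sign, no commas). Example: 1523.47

After 1 (year_end (apply 12% annual interest)): balance=$0.00 total_interest=$0.00
After 2 (withdraw($200)): balance=$0.00 total_interest=$0.00
After 3 (year_end (apply 12% annual interest)): balance=$0.00 total_interest=$0.00
After 4 (year_end (apply 12% annual interest)): balance=$0.00 total_interest=$0.00
After 5 (year_end (apply 12% annual interest)): balance=$0.00 total_interest=$0.00
After 6 (deposit($1000)): balance=$1000.00 total_interest=$0.00
After 7 (month_end (apply 3% monthly interest)): balance=$1030.00 total_interest=$30.00
After 8 (month_end (apply 3% monthly interest)): balance=$1060.90 total_interest=$60.90
After 9 (withdraw($200)): balance=$860.90 total_interest=$60.90
After 10 (withdraw($200)): balance=$660.90 total_interest=$60.90
After 11 (year_end (apply 12% annual interest)): balance=$740.20 total_interest=$140.20

Answer: 740.20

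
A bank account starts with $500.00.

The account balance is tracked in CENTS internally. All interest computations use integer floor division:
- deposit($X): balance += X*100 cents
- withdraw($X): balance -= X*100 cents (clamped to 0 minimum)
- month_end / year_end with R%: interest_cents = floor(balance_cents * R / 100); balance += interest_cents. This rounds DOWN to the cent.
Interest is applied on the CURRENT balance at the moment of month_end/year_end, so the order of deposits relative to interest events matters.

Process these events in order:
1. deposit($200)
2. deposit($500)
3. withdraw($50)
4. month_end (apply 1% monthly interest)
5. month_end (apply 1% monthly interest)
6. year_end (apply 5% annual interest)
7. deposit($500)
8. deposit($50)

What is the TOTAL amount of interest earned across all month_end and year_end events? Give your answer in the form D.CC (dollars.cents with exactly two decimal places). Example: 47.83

Answer: 81.76

Derivation:
After 1 (deposit($200)): balance=$700.00 total_interest=$0.00
After 2 (deposit($500)): balance=$1200.00 total_interest=$0.00
After 3 (withdraw($50)): balance=$1150.00 total_interest=$0.00
After 4 (month_end (apply 1% monthly interest)): balance=$1161.50 total_interest=$11.50
After 5 (month_end (apply 1% monthly interest)): balance=$1173.11 total_interest=$23.11
After 6 (year_end (apply 5% annual interest)): balance=$1231.76 total_interest=$81.76
After 7 (deposit($500)): balance=$1731.76 total_interest=$81.76
After 8 (deposit($50)): balance=$1781.76 total_interest=$81.76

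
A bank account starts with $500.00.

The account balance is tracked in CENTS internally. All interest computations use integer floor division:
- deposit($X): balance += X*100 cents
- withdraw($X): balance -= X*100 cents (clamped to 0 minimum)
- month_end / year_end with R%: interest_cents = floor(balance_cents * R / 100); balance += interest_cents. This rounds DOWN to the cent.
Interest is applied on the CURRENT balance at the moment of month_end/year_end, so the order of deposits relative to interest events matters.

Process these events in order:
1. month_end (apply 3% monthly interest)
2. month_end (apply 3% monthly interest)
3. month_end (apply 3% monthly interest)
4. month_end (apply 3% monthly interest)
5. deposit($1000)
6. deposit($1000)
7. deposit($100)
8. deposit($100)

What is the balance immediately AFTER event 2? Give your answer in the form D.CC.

Answer: 530.45

Derivation:
After 1 (month_end (apply 3% monthly interest)): balance=$515.00 total_interest=$15.00
After 2 (month_end (apply 3% monthly interest)): balance=$530.45 total_interest=$30.45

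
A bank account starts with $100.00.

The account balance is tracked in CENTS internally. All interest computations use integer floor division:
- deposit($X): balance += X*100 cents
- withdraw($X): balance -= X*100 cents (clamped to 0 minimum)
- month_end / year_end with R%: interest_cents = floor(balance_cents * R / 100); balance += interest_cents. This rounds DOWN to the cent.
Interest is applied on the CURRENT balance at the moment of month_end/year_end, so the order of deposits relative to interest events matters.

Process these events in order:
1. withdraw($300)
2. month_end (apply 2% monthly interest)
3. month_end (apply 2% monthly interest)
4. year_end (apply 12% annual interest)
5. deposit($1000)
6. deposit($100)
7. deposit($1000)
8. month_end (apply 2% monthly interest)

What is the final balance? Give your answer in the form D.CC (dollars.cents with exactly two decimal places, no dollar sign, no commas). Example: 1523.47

After 1 (withdraw($300)): balance=$0.00 total_interest=$0.00
After 2 (month_end (apply 2% monthly interest)): balance=$0.00 total_interest=$0.00
After 3 (month_end (apply 2% monthly interest)): balance=$0.00 total_interest=$0.00
After 4 (year_end (apply 12% annual interest)): balance=$0.00 total_interest=$0.00
After 5 (deposit($1000)): balance=$1000.00 total_interest=$0.00
After 6 (deposit($100)): balance=$1100.00 total_interest=$0.00
After 7 (deposit($1000)): balance=$2100.00 total_interest=$0.00
After 8 (month_end (apply 2% monthly interest)): balance=$2142.00 total_interest=$42.00

Answer: 2142.00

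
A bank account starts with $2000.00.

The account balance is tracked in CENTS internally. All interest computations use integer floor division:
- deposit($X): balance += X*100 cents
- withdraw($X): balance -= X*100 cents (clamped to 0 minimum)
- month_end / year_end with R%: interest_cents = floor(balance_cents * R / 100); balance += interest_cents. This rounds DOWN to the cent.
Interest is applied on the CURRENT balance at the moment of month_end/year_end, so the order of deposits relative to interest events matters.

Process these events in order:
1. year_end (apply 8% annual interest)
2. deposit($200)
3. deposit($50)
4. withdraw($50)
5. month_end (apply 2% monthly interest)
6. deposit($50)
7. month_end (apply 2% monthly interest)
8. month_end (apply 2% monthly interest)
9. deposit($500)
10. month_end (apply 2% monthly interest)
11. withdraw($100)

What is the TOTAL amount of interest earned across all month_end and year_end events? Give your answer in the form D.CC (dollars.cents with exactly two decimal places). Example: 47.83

Answer: 367.58

Derivation:
After 1 (year_end (apply 8% annual interest)): balance=$2160.00 total_interest=$160.00
After 2 (deposit($200)): balance=$2360.00 total_interest=$160.00
After 3 (deposit($50)): balance=$2410.00 total_interest=$160.00
After 4 (withdraw($50)): balance=$2360.00 total_interest=$160.00
After 5 (month_end (apply 2% monthly interest)): balance=$2407.20 total_interest=$207.20
After 6 (deposit($50)): balance=$2457.20 total_interest=$207.20
After 7 (month_end (apply 2% monthly interest)): balance=$2506.34 total_interest=$256.34
After 8 (month_end (apply 2% monthly interest)): balance=$2556.46 total_interest=$306.46
After 9 (deposit($500)): balance=$3056.46 total_interest=$306.46
After 10 (month_end (apply 2% monthly interest)): balance=$3117.58 total_interest=$367.58
After 11 (withdraw($100)): balance=$3017.58 total_interest=$367.58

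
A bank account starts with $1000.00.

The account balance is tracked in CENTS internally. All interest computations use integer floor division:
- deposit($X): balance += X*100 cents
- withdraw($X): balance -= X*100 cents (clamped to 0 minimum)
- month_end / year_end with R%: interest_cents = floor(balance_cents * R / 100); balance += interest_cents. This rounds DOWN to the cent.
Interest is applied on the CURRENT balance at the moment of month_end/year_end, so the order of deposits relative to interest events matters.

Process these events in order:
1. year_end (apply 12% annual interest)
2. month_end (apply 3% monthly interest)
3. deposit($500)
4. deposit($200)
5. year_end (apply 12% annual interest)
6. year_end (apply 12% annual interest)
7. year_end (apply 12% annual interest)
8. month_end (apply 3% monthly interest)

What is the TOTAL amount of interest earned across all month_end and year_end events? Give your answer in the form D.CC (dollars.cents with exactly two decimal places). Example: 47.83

After 1 (year_end (apply 12% annual interest)): balance=$1120.00 total_interest=$120.00
After 2 (month_end (apply 3% monthly interest)): balance=$1153.60 total_interest=$153.60
After 3 (deposit($500)): balance=$1653.60 total_interest=$153.60
After 4 (deposit($200)): balance=$1853.60 total_interest=$153.60
After 5 (year_end (apply 12% annual interest)): balance=$2076.03 total_interest=$376.03
After 6 (year_end (apply 12% annual interest)): balance=$2325.15 total_interest=$625.15
After 7 (year_end (apply 12% annual interest)): balance=$2604.16 total_interest=$904.16
After 8 (month_end (apply 3% monthly interest)): balance=$2682.28 total_interest=$982.28

Answer: 982.28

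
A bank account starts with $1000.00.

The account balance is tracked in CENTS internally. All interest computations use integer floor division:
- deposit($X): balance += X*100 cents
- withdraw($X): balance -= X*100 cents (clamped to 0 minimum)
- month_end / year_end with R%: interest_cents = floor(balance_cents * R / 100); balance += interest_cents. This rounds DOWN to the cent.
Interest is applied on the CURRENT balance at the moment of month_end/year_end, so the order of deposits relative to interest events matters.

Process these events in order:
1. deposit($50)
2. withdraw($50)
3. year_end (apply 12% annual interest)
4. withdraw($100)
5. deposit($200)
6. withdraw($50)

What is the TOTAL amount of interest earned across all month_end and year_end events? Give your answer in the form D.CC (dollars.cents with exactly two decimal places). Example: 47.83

Answer: 120.00

Derivation:
After 1 (deposit($50)): balance=$1050.00 total_interest=$0.00
After 2 (withdraw($50)): balance=$1000.00 total_interest=$0.00
After 3 (year_end (apply 12% annual interest)): balance=$1120.00 total_interest=$120.00
After 4 (withdraw($100)): balance=$1020.00 total_interest=$120.00
After 5 (deposit($200)): balance=$1220.00 total_interest=$120.00
After 6 (withdraw($50)): balance=$1170.00 total_interest=$120.00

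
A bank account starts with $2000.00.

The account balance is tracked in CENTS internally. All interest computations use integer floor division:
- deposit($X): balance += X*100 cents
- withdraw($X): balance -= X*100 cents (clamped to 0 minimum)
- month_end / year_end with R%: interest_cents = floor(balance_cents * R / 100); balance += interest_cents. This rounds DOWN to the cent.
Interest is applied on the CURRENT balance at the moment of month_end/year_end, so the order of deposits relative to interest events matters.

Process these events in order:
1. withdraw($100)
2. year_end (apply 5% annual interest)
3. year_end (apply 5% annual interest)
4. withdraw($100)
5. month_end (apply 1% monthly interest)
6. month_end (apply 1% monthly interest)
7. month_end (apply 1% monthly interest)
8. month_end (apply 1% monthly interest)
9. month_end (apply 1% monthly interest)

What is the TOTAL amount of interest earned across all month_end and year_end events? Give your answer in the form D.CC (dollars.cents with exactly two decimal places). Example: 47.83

After 1 (withdraw($100)): balance=$1900.00 total_interest=$0.00
After 2 (year_end (apply 5% annual interest)): balance=$1995.00 total_interest=$95.00
After 3 (year_end (apply 5% annual interest)): balance=$2094.75 total_interest=$194.75
After 4 (withdraw($100)): balance=$1994.75 total_interest=$194.75
After 5 (month_end (apply 1% monthly interest)): balance=$2014.69 total_interest=$214.69
After 6 (month_end (apply 1% monthly interest)): balance=$2034.83 total_interest=$234.83
After 7 (month_end (apply 1% monthly interest)): balance=$2055.17 total_interest=$255.17
After 8 (month_end (apply 1% monthly interest)): balance=$2075.72 total_interest=$275.72
After 9 (month_end (apply 1% monthly interest)): balance=$2096.47 total_interest=$296.47

Answer: 296.47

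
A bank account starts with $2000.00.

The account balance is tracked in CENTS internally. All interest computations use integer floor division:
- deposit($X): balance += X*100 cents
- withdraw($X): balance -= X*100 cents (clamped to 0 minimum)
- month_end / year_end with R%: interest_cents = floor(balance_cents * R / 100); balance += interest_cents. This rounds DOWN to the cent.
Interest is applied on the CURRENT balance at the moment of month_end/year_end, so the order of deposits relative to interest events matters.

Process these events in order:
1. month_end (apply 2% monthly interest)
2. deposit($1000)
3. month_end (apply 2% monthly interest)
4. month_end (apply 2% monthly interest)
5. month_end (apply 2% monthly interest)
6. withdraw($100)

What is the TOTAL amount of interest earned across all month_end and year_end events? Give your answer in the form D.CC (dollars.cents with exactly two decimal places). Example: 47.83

After 1 (month_end (apply 2% monthly interest)): balance=$2040.00 total_interest=$40.00
After 2 (deposit($1000)): balance=$3040.00 total_interest=$40.00
After 3 (month_end (apply 2% monthly interest)): balance=$3100.80 total_interest=$100.80
After 4 (month_end (apply 2% monthly interest)): balance=$3162.81 total_interest=$162.81
After 5 (month_end (apply 2% monthly interest)): balance=$3226.06 total_interest=$226.06
After 6 (withdraw($100)): balance=$3126.06 total_interest=$226.06

Answer: 226.06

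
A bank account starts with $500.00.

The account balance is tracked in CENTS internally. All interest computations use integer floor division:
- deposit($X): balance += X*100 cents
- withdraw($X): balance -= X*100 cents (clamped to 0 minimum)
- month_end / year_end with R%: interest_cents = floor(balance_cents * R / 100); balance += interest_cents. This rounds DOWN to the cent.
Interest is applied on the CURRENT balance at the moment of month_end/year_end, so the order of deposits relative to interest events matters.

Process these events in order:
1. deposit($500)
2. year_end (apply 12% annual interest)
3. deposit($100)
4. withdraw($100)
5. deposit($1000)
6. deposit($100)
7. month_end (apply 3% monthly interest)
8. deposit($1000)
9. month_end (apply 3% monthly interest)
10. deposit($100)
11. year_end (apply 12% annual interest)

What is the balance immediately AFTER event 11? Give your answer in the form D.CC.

After 1 (deposit($500)): balance=$1000.00 total_interest=$0.00
After 2 (year_end (apply 12% annual interest)): balance=$1120.00 total_interest=$120.00
After 3 (deposit($100)): balance=$1220.00 total_interest=$120.00
After 4 (withdraw($100)): balance=$1120.00 total_interest=$120.00
After 5 (deposit($1000)): balance=$2120.00 total_interest=$120.00
After 6 (deposit($100)): balance=$2220.00 total_interest=$120.00
After 7 (month_end (apply 3% monthly interest)): balance=$2286.60 total_interest=$186.60
After 8 (deposit($1000)): balance=$3286.60 total_interest=$186.60
After 9 (month_end (apply 3% monthly interest)): balance=$3385.19 total_interest=$285.19
After 10 (deposit($100)): balance=$3485.19 total_interest=$285.19
After 11 (year_end (apply 12% annual interest)): balance=$3903.41 total_interest=$703.41

Answer: 3903.41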